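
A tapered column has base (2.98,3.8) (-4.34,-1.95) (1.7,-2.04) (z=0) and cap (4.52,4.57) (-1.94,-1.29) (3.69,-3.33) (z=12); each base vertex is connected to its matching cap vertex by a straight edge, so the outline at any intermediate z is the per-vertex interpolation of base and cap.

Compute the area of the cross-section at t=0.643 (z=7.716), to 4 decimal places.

Area at t=0.643: 21.3583

Cross-section at t=0.643: each vertex is (1-t)·p0[i] + t·p1[i].
  v1: (1-0.643)·(2.98,3.8) + 0.643·(4.52,4.57) = (3.9702,4.2951)
  v2: (1-0.643)·(-4.34,-1.95) + 0.643·(-1.94,-1.29) = (-2.7968,-1.5256)
  v3: (1-0.643)·(1.7,-2.04) + 0.643·(3.69,-3.33) = (2.9796,-2.8695)
Shoelace sum Σ(x_i·y_{i+1} − x_{i+1}·y_i):
  i=1: 3.9702·-1.5256 − -2.7968·4.2951 = +5.9555 (running +5.9555)
  i=2: -2.7968·-2.8695 − 2.9796·-1.5256 = +12.5710 (running +18.5265)
  i=3: 2.9796·4.2951 − 3.9702·-2.8695 = +24.1900 (running +42.7165)
Area = |Σ|/2 = |42.7165|/2 = 21.3583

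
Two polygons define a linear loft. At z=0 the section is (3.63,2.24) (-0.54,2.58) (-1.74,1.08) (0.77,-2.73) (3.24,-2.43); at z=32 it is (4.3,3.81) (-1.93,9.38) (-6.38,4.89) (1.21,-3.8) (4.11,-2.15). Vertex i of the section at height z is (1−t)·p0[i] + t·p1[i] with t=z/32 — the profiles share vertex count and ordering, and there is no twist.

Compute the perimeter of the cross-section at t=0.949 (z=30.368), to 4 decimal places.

Perimeter at t=0.949: 34.5600

Cross-section at t=0.949: each vertex is (1-t)·p0[i] + t·p1[i].
  v1: (1-0.949)·(3.63,2.24) + 0.949·(4.3,3.81) = (4.2658,3.7299)
  v2: (1-0.949)·(-0.54,2.58) + 0.949·(-1.93,9.38) = (-1.8591,9.0332)
  v3: (1-0.949)·(-1.74,1.08) + 0.949·(-6.38,4.89) = (-6.1434,4.6957)
  v4: (1-0.949)·(0.77,-2.73) + 0.949·(1.21,-3.8) = (1.1876,-3.7454)
  v5: (1-0.949)·(3.24,-2.43) + 0.949·(4.11,-2.15) = (4.0656,-2.1643)
Perimeter = Σ |v_{i+1} − v_i|:
  edge 1→2: √(-6.1249² + 5.3033²) = 8.1018 (running 8.1018)
  edge 2→3: √(-4.2843² + -4.3375²) = 6.0966 (running 14.1984)
  edge 3→4: √(7.3309² + -8.4411²) = 11.1801 (running 25.3786)
  edge 4→5: √(2.8781² + 1.5812²) = 3.2838 (running 28.6624)
  edge 5→1: √(0.2002² + 5.8942²) = 5.8976 (running 34.5600)
Perimeter = 34.5600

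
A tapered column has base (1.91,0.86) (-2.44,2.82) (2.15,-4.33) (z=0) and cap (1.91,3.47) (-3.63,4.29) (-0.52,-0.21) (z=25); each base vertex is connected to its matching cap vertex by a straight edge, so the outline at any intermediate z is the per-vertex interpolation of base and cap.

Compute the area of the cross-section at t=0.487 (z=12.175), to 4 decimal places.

Cross-section at t=0.487: each vertex is (1-t)·p0[i] + t·p1[i].
  v1: (1-0.487)·(1.91,0.86) + 0.487·(1.91,3.47) = (1.9100,2.1311)
  v2: (1-0.487)·(-2.44,2.82) + 0.487·(-3.63,4.29) = (-3.0195,3.5359)
  v3: (1-0.487)·(2.15,-4.33) + 0.487·(-0.52,-0.21) = (0.8497,-2.3236)
Shoelace sum Σ(x_i·y_{i+1} − x_{i+1}·y_i):
  i=1: 1.9100·3.5359 − -3.0195·2.1311 = +13.1884 (running +13.1884)
  i=2: -3.0195·-2.3236 − 0.8497·3.5359 = +4.0116 (running +17.2000)
  i=3: 0.8497·2.1311 − 1.9100·-2.3236 = +6.2488 (running +23.4487)
Area = |Σ|/2 = |23.4487|/2 = 11.7244

Area at t=0.487: 11.7244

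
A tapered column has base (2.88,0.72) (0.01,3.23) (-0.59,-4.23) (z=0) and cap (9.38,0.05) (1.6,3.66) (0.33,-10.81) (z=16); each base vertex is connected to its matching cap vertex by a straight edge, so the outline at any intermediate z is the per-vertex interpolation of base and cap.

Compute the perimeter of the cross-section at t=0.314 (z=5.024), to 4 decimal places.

Cross-section at t=0.314: each vertex is (1-t)·p0[i] + t·p1[i].
  v1: (1-0.314)·(2.88,0.72) + 0.314·(9.38,0.05) = (4.9210,0.5096)
  v2: (1-0.314)·(0.01,3.23) + 0.314·(1.6,3.66) = (0.5093,3.3650)
  v3: (1-0.314)·(-0.59,-4.23) + 0.314·(0.33,-10.81) = (-0.3011,-6.2961)
Perimeter = Σ |v_{i+1} − v_i|:
  edge 1→2: √(-4.4117² + 2.8554²) = 5.2552 (running 5.2552)
  edge 2→3: √(-0.8104² + -9.6611²) = 9.6951 (running 14.9502)
  edge 3→1: √(5.2221² + 6.8057²) = 8.5784 (running 23.5286)
Perimeter = 23.5286

Perimeter at t=0.314: 23.5286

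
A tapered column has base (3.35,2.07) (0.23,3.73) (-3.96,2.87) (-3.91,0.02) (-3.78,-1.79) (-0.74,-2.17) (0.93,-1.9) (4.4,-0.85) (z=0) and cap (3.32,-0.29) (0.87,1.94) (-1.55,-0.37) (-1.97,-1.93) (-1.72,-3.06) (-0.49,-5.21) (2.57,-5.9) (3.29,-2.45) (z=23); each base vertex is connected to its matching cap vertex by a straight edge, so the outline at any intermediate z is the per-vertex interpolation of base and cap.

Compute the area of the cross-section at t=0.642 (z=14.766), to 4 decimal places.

Area at t=0.642: 32.1990

Cross-section at t=0.642: each vertex is (1-t)·p0[i] + t·p1[i].
  v1: (1-0.642)·(3.35,2.07) + 0.642·(3.32,-0.29) = (3.3307,0.5549)
  v2: (1-0.642)·(0.23,3.73) + 0.642·(0.87,1.94) = (0.6409,2.5808)
  v3: (1-0.642)·(-3.96,2.87) + 0.642·(-1.55,-0.37) = (-2.4128,0.7899)
  v4: (1-0.642)·(-3.91,0.02) + 0.642·(-1.97,-1.93) = (-2.6645,-1.2319)
  v5: (1-0.642)·(-3.78,-1.79) + 0.642·(-1.72,-3.06) = (-2.4575,-2.6053)
  v6: (1-0.642)·(-0.74,-2.17) + 0.642·(-0.49,-5.21) = (-0.5795,-4.1217)
  v7: (1-0.642)·(0.93,-1.9) + 0.642·(2.57,-5.9) = (1.9829,-4.4680)
  v8: (1-0.642)·(4.4,-0.85) + 0.642·(3.29,-2.45) = (3.6874,-1.8772)
Shoelace sum Σ(x_i·y_{i+1} − x_{i+1}·y_i):
  i=1: 3.3307·2.5808 − 0.6409·0.5549 = +8.2404 (running +8.2404)
  i=2: 0.6409·0.7899 − -2.4128·2.5808 = +6.7332 (running +14.9736)
  i=3: -2.4128·-1.2319 − -2.6645·0.7899 = +5.0771 (running +20.0507)
  i=4: -2.6645·-2.6053 − -2.4575·-1.2319 = +3.9146 (running +23.9653)
  i=5: -2.4575·-4.1217 − -0.5795·-2.6053 = +8.6192 (running +32.5844)
  i=6: -0.5795·-4.4680 − 1.9829·-4.1217 = +10.7620 (running +43.3465)
  i=7: 1.9829·-1.8772 − 3.6874·-4.4680 = +12.7530 (running +56.0994)
  i=8: 3.6874·0.5549 − 3.3307·-1.8772 = +8.2985 (running +64.3979)
Area = |Σ|/2 = |64.3979|/2 = 32.1990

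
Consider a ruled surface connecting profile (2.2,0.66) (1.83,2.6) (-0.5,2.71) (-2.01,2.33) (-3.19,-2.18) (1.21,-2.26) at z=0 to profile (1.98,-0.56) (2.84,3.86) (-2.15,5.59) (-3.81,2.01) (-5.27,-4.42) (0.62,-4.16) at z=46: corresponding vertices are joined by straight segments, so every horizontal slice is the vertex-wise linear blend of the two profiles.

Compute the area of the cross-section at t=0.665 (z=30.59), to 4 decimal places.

Area at t=0.665: 41.8147

Cross-section at t=0.665: each vertex is (1-t)·p0[i] + t·p1[i].
  v1: (1-0.665)·(2.2,0.66) + 0.665·(1.98,-0.56) = (2.0537,-0.1513)
  v2: (1-0.665)·(1.83,2.6) + 0.665·(2.84,3.86) = (2.5017,3.4379)
  v3: (1-0.665)·(-0.5,2.71) + 0.665·(-2.15,5.59) = (-1.5973,4.6252)
  v4: (1-0.665)·(-2.01,2.33) + 0.665·(-3.81,2.01) = (-3.2070,2.1172)
  v5: (1-0.665)·(-3.19,-2.18) + 0.665·(-5.27,-4.42) = (-4.5732,-3.6696)
  v6: (1-0.665)·(1.21,-2.26) + 0.665·(0.62,-4.16) = (0.8176,-3.5235)
Shoelace sum Σ(x_i·y_{i+1} − x_{i+1}·y_i):
  i=1: 2.0537·3.4379 − 2.5017·-0.1513 = +7.4389 (running +7.4389)
  i=2: 2.5017·4.6252 − -1.5973·3.4379 = +17.0618 (running +24.5007)
  i=3: -1.5973·2.1172 − -3.2070·4.6252 = +11.4513 (running +35.9521)
  i=4: -3.2070·-3.6696 − -4.5732·2.1172 = +21.4508 (running +57.4028)
  i=5: -4.5732·-3.5235 − 0.8176·-3.6696 = +19.1141 (running +76.5170)
  i=6: 0.8176·-0.1513 − 2.0537·-3.5235 = +7.1125 (running +83.6295)
Area = |Σ|/2 = |83.6295|/2 = 41.8147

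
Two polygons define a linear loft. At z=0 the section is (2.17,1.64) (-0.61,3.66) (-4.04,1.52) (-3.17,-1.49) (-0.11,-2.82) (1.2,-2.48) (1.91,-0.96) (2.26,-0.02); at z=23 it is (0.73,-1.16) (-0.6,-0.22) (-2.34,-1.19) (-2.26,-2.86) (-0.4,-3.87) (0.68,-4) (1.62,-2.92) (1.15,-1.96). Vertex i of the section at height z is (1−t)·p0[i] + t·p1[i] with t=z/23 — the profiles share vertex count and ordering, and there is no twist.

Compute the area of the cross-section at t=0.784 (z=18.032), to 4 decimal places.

Area at t=0.784: 12.9610

Cross-section at t=0.784: each vertex is (1-t)·p0[i] + t·p1[i].
  v1: (1-0.784)·(2.17,1.64) + 0.784·(0.73,-1.16) = (1.0410,-0.5552)
  v2: (1-0.784)·(-0.61,3.66) + 0.784·(-0.6,-0.22) = (-0.6022,0.6181)
  v3: (1-0.784)·(-4.04,1.52) + 0.784·(-2.34,-1.19) = (-2.7072,-0.6046)
  v4: (1-0.784)·(-3.17,-1.49) + 0.784·(-2.26,-2.86) = (-2.4566,-2.5641)
  v5: (1-0.784)·(-0.11,-2.82) + 0.784·(-0.4,-3.87) = (-0.3374,-3.6432)
  v6: (1-0.784)·(1.2,-2.48) + 0.784·(0.68,-4) = (0.7923,-3.6717)
  v7: (1-0.784)·(1.91,-0.96) + 0.784·(1.62,-2.92) = (1.6826,-2.4966)
  v8: (1-0.784)·(2.26,-0.02) + 0.784·(1.15,-1.96) = (1.3898,-1.5410)
Shoelace sum Σ(x_i·y_{i+1} − x_{i+1}·y_i):
  i=1: 1.0410·0.6181 − -0.6022·-0.5552 = +0.3091 (running +0.3091)
  i=2: -0.6022·-0.6046 − -2.7072·0.6181 = +2.0374 (running +2.3465)
  i=3: -2.7072·-2.5641 − -2.4566·-0.6046 = +5.4561 (running +7.8026)
  i=4: -2.4566·-3.6432 − -0.3374·-2.5641 = +8.0847 (running +15.8873)
  i=5: -0.3374·-3.6717 − 0.7923·-3.6432 = +4.1253 (running +20.0126)
  i=6: 0.7923·-2.4966 − 1.6826·-3.6717 = +4.2000 (running +24.2126)
  i=7: 1.6826·-1.5410 − 1.3898·-2.4966 = +0.8768 (running +25.0894)
  i=8: 1.3898·-0.5552 − 1.0410·-1.5410 = +0.8326 (running +25.9220)
Area = |Σ|/2 = |25.9220|/2 = 12.9610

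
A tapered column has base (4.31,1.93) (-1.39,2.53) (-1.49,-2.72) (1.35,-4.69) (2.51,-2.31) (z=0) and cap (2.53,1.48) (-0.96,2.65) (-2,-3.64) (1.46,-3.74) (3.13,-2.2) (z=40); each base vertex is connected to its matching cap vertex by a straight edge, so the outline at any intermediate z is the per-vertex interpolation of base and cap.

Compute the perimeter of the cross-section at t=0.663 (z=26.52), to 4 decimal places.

Cross-section at t=0.663: each vertex is (1-t)·p0[i] + t·p1[i].
  v1: (1-0.663)·(4.31,1.93) + 0.663·(2.53,1.48) = (3.1299,1.6317)
  v2: (1-0.663)·(-1.39,2.53) + 0.663·(-0.96,2.65) = (-1.1049,2.6096)
  v3: (1-0.663)·(-1.49,-2.72) + 0.663·(-2,-3.64) = (-1.8281,-3.3300)
  v4: (1-0.663)·(1.35,-4.69) + 0.663·(1.46,-3.74) = (1.4229,-4.0602)
  v5: (1-0.663)·(2.51,-2.31) + 0.663·(3.13,-2.2) = (2.9211,-2.2371)
Perimeter = Σ |v_{i+1} − v_i|:
  edge 1→2: √(-4.2348² + 0.9779²) = 4.3462 (running 4.3462)
  edge 2→3: √(-0.7232² + -5.9395²) = 5.9834 (running 10.3296)
  edge 3→4: √(3.2511² + -0.7302²) = 3.3321 (running 13.6617)
  edge 4→5: √(1.4981² + 1.8231²) = 2.3597 (running 16.0213)
  edge 5→1: √(0.2088² + 3.8687²) = 3.8744 (running 19.8957)
Perimeter = 19.8957

Perimeter at t=0.663: 19.8957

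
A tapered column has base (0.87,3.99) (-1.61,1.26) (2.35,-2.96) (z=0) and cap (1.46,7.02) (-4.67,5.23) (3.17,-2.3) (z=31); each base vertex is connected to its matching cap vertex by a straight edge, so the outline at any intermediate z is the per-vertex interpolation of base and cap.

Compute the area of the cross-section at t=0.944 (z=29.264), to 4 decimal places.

Cross-section at t=0.944: each vertex is (1-t)·p0[i] + t·p1[i].
  v1: (1-0.944)·(0.87,3.99) + 0.944·(1.46,7.02) = (1.4270,6.8503)
  v2: (1-0.944)·(-1.61,1.26) + 0.944·(-4.67,5.23) = (-4.4986,5.0077)
  v3: (1-0.944)·(2.35,-2.96) + 0.944·(3.17,-2.3) = (3.1241,-2.3370)
Shoelace sum Σ(x_i·y_{i+1} − x_{i+1}·y_i):
  i=1: 1.4270·5.0077 − -4.4986·6.8503 = +37.9629 (running +37.9629)
  i=2: -4.4986·-2.3370 − 3.1241·5.0077 = -5.1313 (running +32.8316)
  i=3: 3.1241·6.8503 − 1.4270·-2.3370 = +24.7357 (running +57.5673)
Area = |Σ|/2 = |57.5673|/2 = 28.7837

Area at t=0.944: 28.7837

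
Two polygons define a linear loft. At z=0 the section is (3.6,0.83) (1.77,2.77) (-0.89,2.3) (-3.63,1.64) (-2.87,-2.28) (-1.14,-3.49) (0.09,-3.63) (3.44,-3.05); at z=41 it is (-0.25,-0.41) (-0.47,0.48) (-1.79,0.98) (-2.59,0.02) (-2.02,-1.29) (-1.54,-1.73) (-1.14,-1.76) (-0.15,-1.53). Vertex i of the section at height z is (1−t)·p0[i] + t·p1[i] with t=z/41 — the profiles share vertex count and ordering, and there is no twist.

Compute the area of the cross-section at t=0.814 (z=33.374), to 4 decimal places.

Cross-section at t=0.814: each vertex is (1-t)·p0[i] + t·p1[i].
  v1: (1-0.814)·(3.6,0.83) + 0.814·(-0.25,-0.41) = (0.4661,-0.1794)
  v2: (1-0.814)·(1.77,2.77) + 0.814·(-0.47,0.48) = (-0.0534,0.9059)
  v3: (1-0.814)·(-0.89,2.3) + 0.814·(-1.79,0.98) = (-1.6226,1.2255)
  v4: (1-0.814)·(-3.63,1.64) + 0.814·(-2.59,0.02) = (-2.7834,0.3213)
  v5: (1-0.814)·(-2.87,-2.28) + 0.814·(-2.02,-1.29) = (-2.1781,-1.4741)
  v6: (1-0.814)·(-1.14,-3.49) + 0.814·(-1.54,-1.73) = (-1.4656,-2.0574)
  v7: (1-0.814)·(0.09,-3.63) + 0.814·(-1.14,-1.76) = (-0.9112,-2.1078)
  v8: (1-0.814)·(3.44,-3.05) + 0.814·(-0.15,-1.53) = (0.5177,-1.8127)
Shoelace sum Σ(x_i·y_{i+1} − x_{i+1}·y_i):
  i=1: 0.4661·0.9059 − -0.0534·-0.1794 = +0.4127 (running +0.4127)
  i=2: -0.0534·1.2255 − -1.6226·0.9059 = +1.4046 (running +1.8173)
  i=3: -1.6226·0.3213 − -2.7834·1.2255 = +2.8898 (running +4.7071)
  i=4: -2.7834·-1.4741 − -2.1781·0.3213 = +4.8030 (running +9.5101)
  i=5: -2.1781·-2.0574 − -1.4656·-1.4741 = +2.3206 (running +11.8307)
  i=6: -1.4656·-2.1078 − -0.9112·-2.0574 = +1.2145 (running +13.0453)
  i=7: -0.9112·-1.8127 − 0.5177·-2.1078 = +2.7431 (running +15.7883)
  i=8: 0.5177·-0.1794 − 0.4661·-1.8127 = +0.7520 (running +16.5404)
Area = |Σ|/2 = |16.5404|/2 = 8.2702

Area at t=0.814: 8.2702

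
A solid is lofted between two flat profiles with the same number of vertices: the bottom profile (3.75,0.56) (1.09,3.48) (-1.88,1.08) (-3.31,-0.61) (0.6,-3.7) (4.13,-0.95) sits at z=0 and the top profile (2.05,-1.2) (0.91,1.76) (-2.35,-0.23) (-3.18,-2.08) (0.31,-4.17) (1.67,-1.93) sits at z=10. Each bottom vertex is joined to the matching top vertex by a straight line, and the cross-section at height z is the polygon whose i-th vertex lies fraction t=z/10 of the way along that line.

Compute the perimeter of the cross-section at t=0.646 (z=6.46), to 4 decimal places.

Cross-section at t=0.646: each vertex is (1-t)·p0[i] + t·p1[i].
  v1: (1-0.646)·(3.75,0.56) + 0.646·(2.05,-1.2) = (2.6518,-0.5770)
  v2: (1-0.646)·(1.09,3.48) + 0.646·(0.91,1.76) = (0.9737,2.3689)
  v3: (1-0.646)·(-1.88,1.08) + 0.646·(-2.35,-0.23) = (-2.1836,0.2337)
  v4: (1-0.646)·(-3.31,-0.61) + 0.646·(-3.18,-2.08) = (-3.2260,-1.5596)
  v5: (1-0.646)·(0.6,-3.7) + 0.646·(0.31,-4.17) = (0.4127,-4.0036)
  v6: (1-0.646)·(4.13,-0.95) + 0.646·(1.67,-1.93) = (2.5408,-1.5831)
Perimeter = Σ |v_{i+1} − v_i|:
  edge 1→2: √(-1.6781² + 2.9458²) = 3.3903 (running 3.3903)
  edge 2→3: √(-3.1573² + -2.1351²) = 3.8115 (running 7.2018)
  edge 3→4: √(-1.0424² + -1.7934²) = 2.0743 (running 9.2761)
  edge 4→5: √(3.6387² + -2.4440²) = 4.3833 (running 13.6594)
  edge 5→6: √(2.1282² + 2.4205²) = 3.2231 (running 16.8824)
  edge 6→1: √(0.1110² + 1.0061²) = 1.0122 (running 17.8947)
Perimeter = 17.8947

Perimeter at t=0.646: 17.8947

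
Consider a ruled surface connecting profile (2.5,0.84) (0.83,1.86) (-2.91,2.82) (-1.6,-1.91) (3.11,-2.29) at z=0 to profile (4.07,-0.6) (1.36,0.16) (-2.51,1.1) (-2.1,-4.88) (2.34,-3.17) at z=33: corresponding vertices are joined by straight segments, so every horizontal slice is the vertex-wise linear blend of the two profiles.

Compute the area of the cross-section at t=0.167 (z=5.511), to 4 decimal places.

Area at t=0.167: 20.7548

Cross-section at t=0.167: each vertex is (1-t)·p0[i] + t·p1[i].
  v1: (1-0.167)·(2.5,0.84) + 0.167·(4.07,-0.6) = (2.7622,0.5995)
  v2: (1-0.167)·(0.83,1.86) + 0.167·(1.36,0.16) = (0.9185,1.5761)
  v3: (1-0.167)·(-2.91,2.82) + 0.167·(-2.51,1.1) = (-2.8432,2.5328)
  v4: (1-0.167)·(-1.6,-1.91) + 0.167·(-2.1,-4.88) = (-1.6835,-2.4060)
  v5: (1-0.167)·(3.11,-2.29) + 0.167·(2.34,-3.17) = (2.9814,-2.4370)
Shoelace sum Σ(x_i·y_{i+1} − x_{i+1}·y_i):
  i=1: 2.7622·1.5761 − 0.9185·0.5995 = +3.8028 (running +3.8028)
  i=2: 0.9185·2.5328 − -2.8432·1.5761 = +6.8075 (running +10.6104)
  i=3: -2.8432·-2.4060 − -1.6835·2.5328 = +11.1046 (running +21.7150)
  i=4: -1.6835·-2.4370 − 2.9814·-2.4060 = +11.2759 (running +32.9908)
  i=5: 2.9814·0.5995 − 2.7622·-2.4370 = +8.5188 (running +41.5096)
Area = |Σ|/2 = |41.5096|/2 = 20.7548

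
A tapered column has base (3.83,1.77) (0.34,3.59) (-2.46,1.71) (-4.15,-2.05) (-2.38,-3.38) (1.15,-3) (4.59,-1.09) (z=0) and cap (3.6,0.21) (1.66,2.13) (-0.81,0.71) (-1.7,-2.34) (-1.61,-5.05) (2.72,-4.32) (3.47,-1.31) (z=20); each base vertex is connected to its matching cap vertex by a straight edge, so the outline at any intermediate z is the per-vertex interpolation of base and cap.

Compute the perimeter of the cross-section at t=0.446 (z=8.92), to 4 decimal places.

Perimeter at t=0.446: 21.8881

Cross-section at t=0.446: each vertex is (1-t)·p0[i] + t·p1[i].
  v1: (1-0.446)·(3.83,1.77) + 0.446·(3.6,0.21) = (3.7274,1.0742)
  v2: (1-0.446)·(0.34,3.59) + 0.446·(1.66,2.13) = (0.9287,2.9388)
  v3: (1-0.446)·(-2.46,1.71) + 0.446·(-0.81,0.71) = (-1.7241,1.2640)
  v4: (1-0.446)·(-4.15,-2.05) + 0.446·(-1.7,-2.34) = (-3.0573,-2.1793)
  v5: (1-0.446)·(-2.38,-3.38) + 0.446·(-1.61,-5.05) = (-2.0366,-4.1248)
  v6: (1-0.446)·(1.15,-3) + 0.446·(2.72,-4.32) = (1.8502,-3.5887)
  v7: (1-0.446)·(4.59,-1.09) + 0.446·(3.47,-1.31) = (4.0905,-1.1881)
Perimeter = Σ |v_{i+1} − v_i|:
  edge 1→2: √(-2.7987² + 1.8646²) = 3.3630 (running 3.3630)
  edge 2→3: √(-2.6528² + -1.6748²) = 3.1373 (running 6.5002)
  edge 3→4: √(-1.3332² + -3.4433²) = 3.6924 (running 10.1927)
  edge 4→5: √(1.0207² + -1.9455²) = 2.1970 (running 12.3897)
  edge 5→6: √(3.8868² + 0.5361²) = 3.9236 (running 16.3132)
  edge 6→7: √(2.2403² + 2.4006²) = 3.2835 (running 19.5968)
  edge 7→1: √(-0.3631² + 2.2624²) = 2.2913 (running 21.8881)
Perimeter = 21.8881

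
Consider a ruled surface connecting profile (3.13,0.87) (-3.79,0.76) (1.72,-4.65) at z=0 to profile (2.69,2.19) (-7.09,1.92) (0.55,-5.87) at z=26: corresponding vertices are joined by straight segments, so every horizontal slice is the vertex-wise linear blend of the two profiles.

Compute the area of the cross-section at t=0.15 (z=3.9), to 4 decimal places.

Area at t=0.15: 21.5814

Cross-section at t=0.15: each vertex is (1-t)·p0[i] + t·p1[i].
  v1: (1-0.15)·(3.13,0.87) + 0.15·(2.69,2.19) = (3.0640,1.0680)
  v2: (1-0.15)·(-3.79,0.76) + 0.15·(-7.09,1.92) = (-4.2850,0.9340)
  v3: (1-0.15)·(1.72,-4.65) + 0.15·(0.55,-5.87) = (1.5445,-4.8330)
Shoelace sum Σ(x_i·y_{i+1} − x_{i+1}·y_i):
  i=1: 3.0640·0.9340 − -4.2850·1.0680 = +7.4382 (running +7.4382)
  i=2: -4.2850·-4.8330 − 1.5445·0.9340 = +19.2668 (running +26.7050)
  i=3: 1.5445·1.0680 − 3.0640·-4.8330 = +16.4578 (running +43.1628)
Area = |Σ|/2 = |43.1628|/2 = 21.5814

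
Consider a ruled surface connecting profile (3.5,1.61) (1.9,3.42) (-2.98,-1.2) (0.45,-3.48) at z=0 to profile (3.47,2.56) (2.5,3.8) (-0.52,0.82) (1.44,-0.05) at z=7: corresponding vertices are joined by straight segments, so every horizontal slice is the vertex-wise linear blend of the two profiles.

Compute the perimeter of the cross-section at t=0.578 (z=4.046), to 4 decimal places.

Cross-section at t=0.578: each vertex is (1-t)·p0[i] + t·p1[i].
  v1: (1-0.578)·(3.5,1.61) + 0.578·(3.47,2.56) = (3.4827,2.1591)
  v2: (1-0.578)·(1.9,3.42) + 0.578·(2.5,3.8) = (2.2468,3.6396)
  v3: (1-0.578)·(-2.98,-1.2) + 0.578·(-0.52,0.82) = (-1.5581,-0.0324)
  v4: (1-0.578)·(0.45,-3.48) + 0.578·(1.44,-0.05) = (1.0222,-1.4975)
Perimeter = Σ |v_{i+1} − v_i|:
  edge 1→2: √(-1.2359² + 1.4805²) = 1.9286 (running 1.9286)
  edge 2→3: √(-3.8049² + -3.6721²) = 5.2879 (running 7.2164)
  edge 3→4: √(2.5803² + -1.4650²) = 2.9672 (running 10.1837)
  edge 4→1: √(2.4604² + 3.6566²) = 4.4073 (running 14.5909)
Perimeter = 14.5909

Perimeter at t=0.578: 14.5909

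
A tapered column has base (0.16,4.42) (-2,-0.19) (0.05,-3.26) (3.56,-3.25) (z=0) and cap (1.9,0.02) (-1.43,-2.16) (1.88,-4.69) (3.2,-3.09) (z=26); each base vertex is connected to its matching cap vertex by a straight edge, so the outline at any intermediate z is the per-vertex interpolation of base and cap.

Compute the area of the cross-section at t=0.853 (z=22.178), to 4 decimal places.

Cross-section at t=0.853: each vertex is (1-t)·p0[i] + t·p1[i].
  v1: (1-0.853)·(0.16,4.42) + 0.853·(1.9,0.02) = (1.6442,0.6668)
  v2: (1-0.853)·(-2,-0.19) + 0.853·(-1.43,-2.16) = (-1.5138,-1.8704)
  v3: (1-0.853)·(0.05,-3.26) + 0.853·(1.88,-4.69) = (1.6110,-4.4798)
  v4: (1-0.853)·(3.56,-3.25) + 0.853·(3.2,-3.09) = (3.2529,-3.1135)
Shoelace sum Σ(x_i·y_{i+1} − x_{i+1}·y_i):
  i=1: 1.6442·-1.8704 − -1.5138·0.6668 = -2.0660 (running -2.0660)
  i=2: -1.5138·-4.4798 − 1.6110·-1.8704 = +9.7947 (running +7.7287)
  i=3: 1.6110·-3.1135 − 3.2529·-4.4798 = +9.5565 (running +17.2853)
  i=4: 3.2529·0.6668 − 1.6442·-3.1135 = +7.2884 (running +24.5736)
Area = |Σ|/2 = |24.5736|/2 = 12.2868

Area at t=0.853: 12.2868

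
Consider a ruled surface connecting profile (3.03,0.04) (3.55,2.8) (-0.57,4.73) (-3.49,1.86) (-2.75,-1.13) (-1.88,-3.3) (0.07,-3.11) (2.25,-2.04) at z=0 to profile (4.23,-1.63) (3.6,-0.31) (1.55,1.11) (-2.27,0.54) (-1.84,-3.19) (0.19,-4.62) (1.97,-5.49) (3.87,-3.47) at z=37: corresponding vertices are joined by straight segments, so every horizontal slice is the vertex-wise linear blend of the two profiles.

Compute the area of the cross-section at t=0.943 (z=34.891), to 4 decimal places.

Cross-section at t=0.943: each vertex is (1-t)·p0[i] + t·p1[i].
  v1: (1-0.943)·(3.03,0.04) + 0.943·(4.23,-1.63) = (4.1616,-1.5348)
  v2: (1-0.943)·(3.55,2.8) + 0.943·(3.6,-0.31) = (3.5972,-0.1327)
  v3: (1-0.943)·(-0.57,4.73) + 0.943·(1.55,1.11) = (1.4292,1.3163)
  v4: (1-0.943)·(-3.49,1.86) + 0.943·(-2.27,0.54) = (-2.3395,0.6152)
  v5: (1-0.943)·(-2.75,-1.13) + 0.943·(-1.84,-3.19) = (-1.8919,-3.0726)
  v6: (1-0.943)·(-1.88,-3.3) + 0.943·(0.19,-4.62) = (0.0720,-4.5448)
  v7: (1-0.943)·(0.07,-3.11) + 0.943·(1.97,-5.49) = (1.8617,-5.3543)
  v8: (1-0.943)·(2.25,-2.04) + 0.943·(3.87,-3.47) = (3.7777,-3.3885)
Shoelace sum Σ(x_i·y_{i+1} − x_{i+1}·y_i):
  i=1: 4.1616·-0.1327 − 3.5972·-1.5348 = +4.9686 (running +4.9686)
  i=2: 3.5972·1.3163 − 1.4292·-0.1327 = +4.9248 (running +9.8933)
  i=3: 1.4292·0.6152 − -2.3395·1.3163 = +3.9589 (running +13.8522)
  i=4: -2.3395·-3.0726 − -1.8919·0.6152 = +8.3524 (running +22.2046)
  i=5: -1.8919·-4.5448 − 0.0720·-3.0726 = +8.8194 (running +31.0240)
  i=6: 0.0720·-5.3543 − 1.8617·-4.5448 = +8.0754 (running +39.0994)
  i=7: 1.8617·-3.3885 − 3.7777·-5.3543 = +13.9185 (running +53.0179)
  i=8: 3.7777·-1.5348 − 4.1616·-3.3885 = +8.3035 (running +61.3215)
Area = |Σ|/2 = |61.3215|/2 = 30.6607

Area at t=0.943: 30.6607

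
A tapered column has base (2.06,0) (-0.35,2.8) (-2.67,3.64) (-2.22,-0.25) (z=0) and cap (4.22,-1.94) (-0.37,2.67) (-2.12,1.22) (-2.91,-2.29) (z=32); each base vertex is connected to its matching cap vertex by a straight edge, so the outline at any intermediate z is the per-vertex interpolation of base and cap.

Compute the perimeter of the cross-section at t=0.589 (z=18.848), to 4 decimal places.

Cross-section at t=0.589: each vertex is (1-t)·p0[i] + t·p1[i].
  v1: (1-0.589)·(2.06,0) + 0.589·(4.22,-1.94) = (3.3322,-1.1427)
  v2: (1-0.589)·(-0.35,2.8) + 0.589·(-0.37,2.67) = (-0.3618,2.7234)
  v3: (1-0.589)·(-2.67,3.64) + 0.589·(-2.12,1.22) = (-2.3460,2.2146)
  v4: (1-0.589)·(-2.22,-0.25) + 0.589·(-2.91,-2.29) = (-2.6264,-1.4516)
Perimeter = Σ |v_{i+1} − v_i|:
  edge 1→2: √(-3.6940² + 3.8661²) = 5.3472 (running 5.3472)
  edge 2→3: √(-1.9843² + -0.5088²) = 2.0485 (running 7.3957)
  edge 3→4: √(-0.2804² + -3.6662²) = 3.6769 (running 11.0725)
  edge 4→1: √(5.9586² + 0.3089²) = 5.9667 (running 17.0392)
Perimeter = 17.0392

Perimeter at t=0.589: 17.0392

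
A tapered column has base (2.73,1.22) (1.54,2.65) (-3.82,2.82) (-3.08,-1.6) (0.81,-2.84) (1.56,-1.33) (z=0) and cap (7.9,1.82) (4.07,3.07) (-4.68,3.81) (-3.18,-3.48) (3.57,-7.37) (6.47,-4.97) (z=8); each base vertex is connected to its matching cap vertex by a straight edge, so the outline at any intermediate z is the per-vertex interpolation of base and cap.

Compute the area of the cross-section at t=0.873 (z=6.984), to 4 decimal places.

Area at t=0.873: 84.7061

Cross-section at t=0.873: each vertex is (1-t)·p0[i] + t·p1[i].
  v1: (1-0.873)·(2.73,1.22) + 0.873·(7.9,1.82) = (7.2434,1.7438)
  v2: (1-0.873)·(1.54,2.65) + 0.873·(4.07,3.07) = (3.7487,3.0167)
  v3: (1-0.873)·(-3.82,2.82) + 0.873·(-4.68,3.81) = (-4.5708,3.6843)
  v4: (1-0.873)·(-3.08,-1.6) + 0.873·(-3.18,-3.48) = (-3.1673,-3.2412)
  v5: (1-0.873)·(0.81,-2.84) + 0.873·(3.57,-7.37) = (3.2195,-6.7947)
  v6: (1-0.873)·(1.56,-1.33) + 0.873·(6.47,-4.97) = (5.8464,-4.5077)
Shoelace sum Σ(x_i·y_{i+1} − x_{i+1}·y_i):
  i=1: 7.2434·3.0167 − 3.7487·1.7438 = +15.3139 (running +15.3139)
  i=2: 3.7487·3.6843 − -4.5708·3.0167 = +27.5997 (running +42.9136)
  i=3: -4.5708·-3.2412 − -3.1673·3.6843 = +26.4842 (running +69.3978)
  i=4: -3.1673·-6.7947 − 3.2195·-3.2412 = +31.9559 (running +101.3537)
  i=5: 3.2195·-4.5077 − 5.8464·-6.7947 = +25.2122 (running +126.5659)
  i=6: 5.8464·1.7438 − 7.2434·-4.5077 = +42.8463 (running +169.4122)
Area = |Σ|/2 = |169.4122|/2 = 84.7061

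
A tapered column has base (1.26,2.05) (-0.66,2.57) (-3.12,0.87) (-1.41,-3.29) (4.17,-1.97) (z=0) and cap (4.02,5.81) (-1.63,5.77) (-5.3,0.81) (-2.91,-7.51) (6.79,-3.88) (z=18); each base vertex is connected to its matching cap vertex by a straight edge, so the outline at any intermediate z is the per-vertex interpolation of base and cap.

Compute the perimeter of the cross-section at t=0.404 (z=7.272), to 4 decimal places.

Cross-section at t=0.404: each vertex is (1-t)·p0[i] + t·p1[i].
  v1: (1-0.404)·(1.26,2.05) + 0.404·(4.02,5.81) = (2.3750,3.5690)
  v2: (1-0.404)·(-0.66,2.57) + 0.404·(-1.63,5.77) = (-1.0519,3.8628)
  v3: (1-0.404)·(-3.12,0.87) + 0.404·(-5.3,0.81) = (-4.0007,0.8458)
  v4: (1-0.404)·(-1.41,-3.29) + 0.404·(-2.91,-7.51) = (-2.0160,-4.9949)
  v5: (1-0.404)·(4.17,-1.97) + 0.404·(6.79,-3.88) = (5.2285,-2.7416)
Perimeter = Σ |v_{i+1} − v_i|:
  edge 1→2: √(-3.4269² + 0.2938²) = 3.4395 (running 3.4395)
  edge 2→3: √(-2.9488² + -3.0170²) = 4.2188 (running 7.6583)
  edge 3→4: √(1.9847² + -5.8406²) = 6.1686 (running 13.8269)
  edge 4→5: √(7.2445² + 2.2532²) = 7.5868 (running 21.4137)
  edge 5→1: √(-2.8534² + 6.3107²) = 6.9258 (running 28.3395)
Perimeter = 28.3395

Perimeter at t=0.404: 28.3395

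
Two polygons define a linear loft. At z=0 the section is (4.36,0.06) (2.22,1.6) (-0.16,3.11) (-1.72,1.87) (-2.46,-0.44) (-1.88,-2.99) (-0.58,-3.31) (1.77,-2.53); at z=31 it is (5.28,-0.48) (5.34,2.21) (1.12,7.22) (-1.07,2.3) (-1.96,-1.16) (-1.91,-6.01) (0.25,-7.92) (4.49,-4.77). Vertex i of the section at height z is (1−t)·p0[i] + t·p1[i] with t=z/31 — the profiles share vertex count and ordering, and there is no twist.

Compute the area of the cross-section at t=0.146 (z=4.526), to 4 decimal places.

Area at t=0.146: 32.4696

Cross-section at t=0.146: each vertex is (1-t)·p0[i] + t·p1[i].
  v1: (1-0.146)·(4.36,0.06) + 0.146·(5.28,-0.48) = (4.4943,-0.0188)
  v2: (1-0.146)·(2.22,1.6) + 0.146·(5.34,2.21) = (2.6755,1.6891)
  v3: (1-0.146)·(-0.16,3.11) + 0.146·(1.12,7.22) = (0.0269,3.7101)
  v4: (1-0.146)·(-1.72,1.87) + 0.146·(-1.07,2.3) = (-1.6251,1.9328)
  v5: (1-0.146)·(-2.46,-0.44) + 0.146·(-1.96,-1.16) = (-2.3870,-0.5451)
  v6: (1-0.146)·(-1.88,-2.99) + 0.146·(-1.91,-6.01) = (-1.8844,-3.4309)
  v7: (1-0.146)·(-0.58,-3.31) + 0.146·(0.25,-7.92) = (-0.4588,-3.9831)
  v8: (1-0.146)·(1.77,-2.53) + 0.146·(4.49,-4.77) = (2.1671,-2.8570)
Shoelace sum Σ(x_i·y_{i+1} − x_{i+1}·y_i):
  i=1: 4.4943·1.6891 − 2.6755·-0.0188 = +7.6416 (running +7.6416)
  i=2: 2.6755·3.7101 − 0.0269·1.6891 = +9.8809 (running +17.5225)
  i=3: 0.0269·1.9328 − -1.6251·3.7101 = +6.0812 (running +23.6037)
  i=4: -1.6251·-0.5451 − -2.3870·1.9328 = +5.4994 (running +29.1031)
  i=5: -2.3870·-3.4309 − -1.8844·-0.5451 = +7.1624 (running +36.2655)
  i=6: -1.8844·-3.9831 − -0.4588·-3.4309 = +5.9314 (running +42.1969)
  i=7: -0.4588·-2.8570 − 2.1671·-3.9831 = +9.9426 (running +52.1396)
  i=8: 2.1671·-0.0188 − 4.4943·-2.8570 = +12.7996 (running +64.9392)
Area = |Σ|/2 = |64.9392|/2 = 32.4696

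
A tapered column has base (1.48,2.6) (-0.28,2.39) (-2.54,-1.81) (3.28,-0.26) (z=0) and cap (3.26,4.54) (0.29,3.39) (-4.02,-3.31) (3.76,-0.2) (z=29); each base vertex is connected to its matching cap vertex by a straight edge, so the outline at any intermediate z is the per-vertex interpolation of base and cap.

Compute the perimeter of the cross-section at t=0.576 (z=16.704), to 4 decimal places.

Cross-section at t=0.576: each vertex is (1-t)·p0[i] + t·p1[i].
  v1: (1-0.576)·(1.48,2.6) + 0.576·(3.26,4.54) = (2.5053,3.7174)
  v2: (1-0.576)·(-0.28,2.39) + 0.576·(0.29,3.39) = (0.0483,2.9660)
  v3: (1-0.576)·(-2.54,-1.81) + 0.576·(-4.02,-3.31) = (-3.3925,-2.6740)
  v4: (1-0.576)·(3.28,-0.26) + 0.576·(3.76,-0.2) = (3.5565,-0.2254)
Perimeter = Σ |v_{i+1} − v_i|:
  edge 1→2: √(-2.4570² + -0.7514²) = 2.5693 (running 2.5693)
  edge 2→3: √(-3.4408² + -5.6400²) = 6.6067 (running 9.1760)
  edge 3→4: √(6.9490² + 2.4486²) = 7.3677 (running 16.5438)
  edge 4→1: √(-1.0512² + 3.9429²) = 4.0806 (running 20.6244)
Perimeter = 20.6244

Perimeter at t=0.576: 20.6244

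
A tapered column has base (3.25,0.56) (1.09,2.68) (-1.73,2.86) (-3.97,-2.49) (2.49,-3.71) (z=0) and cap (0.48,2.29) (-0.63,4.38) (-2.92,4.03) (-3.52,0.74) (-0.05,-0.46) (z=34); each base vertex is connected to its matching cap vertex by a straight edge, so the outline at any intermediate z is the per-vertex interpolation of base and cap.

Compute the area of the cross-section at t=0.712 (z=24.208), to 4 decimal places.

Area at t=0.712: 18.4697

Cross-section at t=0.712: each vertex is (1-t)·p0[i] + t·p1[i].
  v1: (1-0.712)·(3.25,0.56) + 0.712·(0.48,2.29) = (1.2778,1.7918)
  v2: (1-0.712)·(1.09,2.68) + 0.712·(-0.63,4.38) = (-0.1346,3.8904)
  v3: (1-0.712)·(-1.73,2.86) + 0.712·(-2.92,4.03) = (-2.5773,3.6930)
  v4: (1-0.712)·(-3.97,-2.49) + 0.712·(-3.52,0.74) = (-3.6496,-0.1902)
  v5: (1-0.712)·(2.49,-3.71) + 0.712·(-0.05,-0.46) = (0.6815,-1.3960)
Shoelace sum Σ(x_i·y_{i+1} − x_{i+1}·y_i):
  i=1: 1.2778·3.8904 − -0.1346·1.7918 = +5.2122 (running +5.2122)
  i=2: -0.1346·3.6930 − -2.5773·3.8904 = +9.5294 (running +14.7417)
  i=3: -2.5773·-0.1902 − -3.6496·3.6930 = +13.9684 (running +28.7101)
  i=4: -3.6496·-1.3960 − 0.6815·-0.1902 = +5.2245 (running +33.9346)
  i=5: 0.6815·1.7918 − 1.2778·-1.3960 = +3.0049 (running +36.9394)
Area = |Σ|/2 = |36.9394|/2 = 18.4697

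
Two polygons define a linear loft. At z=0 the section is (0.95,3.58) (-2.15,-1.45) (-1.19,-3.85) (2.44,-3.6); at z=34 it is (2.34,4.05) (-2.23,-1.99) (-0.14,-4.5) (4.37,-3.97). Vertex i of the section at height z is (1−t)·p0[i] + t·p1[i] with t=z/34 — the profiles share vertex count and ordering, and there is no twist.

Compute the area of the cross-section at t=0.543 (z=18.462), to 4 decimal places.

Cross-section at t=0.543: each vertex is (1-t)·p0[i] + t·p1[i].
  v1: (1-0.543)·(0.95,3.58) + 0.543·(2.34,4.05) = (1.7048,3.8352)
  v2: (1-0.543)·(-2.15,-1.45) + 0.543·(-2.23,-1.99) = (-2.1934,-1.7432)
  v3: (1-0.543)·(-1.19,-3.85) + 0.543·(-0.14,-4.5) = (-0.6198,-4.2030)
  v4: (1-0.543)·(2.44,-3.6) + 0.543·(4.37,-3.97) = (3.4880,-3.8009)
Shoelace sum Σ(x_i·y_{i+1} − x_{i+1}·y_i):
  i=1: 1.7048·-1.7432 − -2.1934·3.8352 = +5.4405 (running +5.4405)
  i=2: -2.1934·-4.2030 − -0.6198·-1.7432 = +8.1384 (running +13.5789)
  i=3: -0.6198·-3.8009 − 3.4880·-4.2030 = +17.0158 (running +30.5947)
  i=4: 3.4880·3.8352 − 1.7048·-3.8009 = +19.8569 (running +50.4516)
Area = |Σ|/2 = |50.4516|/2 = 25.2258

Area at t=0.543: 25.2258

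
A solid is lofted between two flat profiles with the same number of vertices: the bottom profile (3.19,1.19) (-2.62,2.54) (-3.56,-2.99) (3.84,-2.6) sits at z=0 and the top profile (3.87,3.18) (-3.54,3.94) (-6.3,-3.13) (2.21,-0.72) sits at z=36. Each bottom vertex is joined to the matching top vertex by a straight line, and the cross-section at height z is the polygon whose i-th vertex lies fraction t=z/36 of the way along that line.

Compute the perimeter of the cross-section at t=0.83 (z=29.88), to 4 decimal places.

Perimeter at t=0.83: 27.0825

Cross-section at t=0.83: each vertex is (1-t)·p0[i] + t·p1[i].
  v1: (1-0.83)·(3.19,1.19) + 0.83·(3.87,3.18) = (3.7544,2.8417)
  v2: (1-0.83)·(-2.62,2.54) + 0.83·(-3.54,3.94) = (-3.3836,3.7020)
  v3: (1-0.83)·(-3.56,-2.99) + 0.83·(-6.3,-3.13) = (-5.8342,-3.1062)
  v4: (1-0.83)·(3.84,-2.6) + 0.83·(2.21,-0.72) = (2.4871,-1.0396)
Perimeter = Σ |v_{i+1} − v_i|:
  edge 1→2: √(-7.1380² + 0.8603²) = 7.1897 (running 7.1897)
  edge 2→3: √(-2.4506² + -6.8082²) = 7.2358 (running 14.4255)
  edge 3→4: √(8.3213² + 2.0666²) = 8.5741 (running 22.9996)
  edge 4→1: √(1.2673² + 3.8813²) = 4.0830 (running 27.0825)
Perimeter = 27.0825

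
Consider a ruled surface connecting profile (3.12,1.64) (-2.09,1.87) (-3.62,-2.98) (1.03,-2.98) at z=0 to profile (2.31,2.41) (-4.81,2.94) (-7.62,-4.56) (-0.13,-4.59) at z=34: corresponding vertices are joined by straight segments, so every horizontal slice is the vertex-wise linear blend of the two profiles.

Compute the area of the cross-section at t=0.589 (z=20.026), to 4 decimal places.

Cross-section at t=0.589: each vertex is (1-t)·p0[i] + t·p1[i].
  v1: (1-0.589)·(3.12,1.64) + 0.589·(2.31,2.41) = (2.6429,2.0935)
  v2: (1-0.589)·(-2.09,1.87) + 0.589·(-4.81,2.94) = (-3.6921,2.5002)
  v3: (1-0.589)·(-3.62,-2.98) + 0.589·(-7.62,-4.56) = (-5.9760,-3.9106)
  v4: (1-0.589)·(1.03,-2.98) + 0.589·(-0.13,-4.59) = (0.3468,-3.9283)
Shoelace sum Σ(x_i·y_{i+1} − x_{i+1}·y_i):
  i=1: 2.6429·2.5002 − -3.6921·2.0935 = +14.3374 (running +14.3374)
  i=2: -3.6921·-3.9106 − -5.9760·2.5002 = +29.3797 (running +43.7171)
  i=3: -5.9760·-3.9283 − 0.3468·-3.9106 = +24.8315 (running +68.5486)
  i=4: 0.3468·2.0935 − 2.6429·-3.9283 = +11.1081 (running +79.6566)
Area = |Σ|/2 = |79.6566|/2 = 39.8283

Area at t=0.589: 39.8283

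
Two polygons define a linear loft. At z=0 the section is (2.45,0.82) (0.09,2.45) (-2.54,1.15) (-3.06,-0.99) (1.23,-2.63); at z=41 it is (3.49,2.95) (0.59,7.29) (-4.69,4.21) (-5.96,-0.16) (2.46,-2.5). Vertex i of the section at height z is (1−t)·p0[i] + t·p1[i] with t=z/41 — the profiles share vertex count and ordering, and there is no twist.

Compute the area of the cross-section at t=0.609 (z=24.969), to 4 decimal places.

Cross-section at t=0.609: each vertex is (1-t)·p0[i] + t·p1[i].
  v1: (1-0.609)·(2.45,0.82) + 0.609·(3.49,2.95) = (3.0834,2.1172)
  v2: (1-0.609)·(0.09,2.45) + 0.609·(0.59,7.29) = (0.3945,5.3976)
  v3: (1-0.609)·(-2.54,1.15) + 0.609·(-4.69,4.21) = (-3.8494,3.0135)
  v4: (1-0.609)·(-3.06,-0.99) + 0.609·(-5.96,-0.16) = (-4.8261,-0.4845)
  v5: (1-0.609)·(1.23,-2.63) + 0.609·(2.46,-2.5) = (1.9791,-2.5508)
Shoelace sum Σ(x_i·y_{i+1} − x_{i+1}·y_i):
  i=1: 3.0834·5.3976 − 0.3945·2.1172 = +15.8074 (running +15.8074)
  i=2: 0.3945·3.0135 − -3.8494·5.3976 = +21.9659 (running +37.7733)
  i=3: -3.8494·-0.4845 − -4.8261·3.0135 = +16.4088 (running +54.1821)
  i=4: -4.8261·-2.5508 − 1.9791·-0.4845 = +13.2695 (running +67.4516)
  i=5: 1.9791·2.1172 − 3.0834·-2.5508 = +12.0552 (running +79.5067)
Area = |Σ|/2 = |79.5067|/2 = 39.7534

Area at t=0.609: 39.7534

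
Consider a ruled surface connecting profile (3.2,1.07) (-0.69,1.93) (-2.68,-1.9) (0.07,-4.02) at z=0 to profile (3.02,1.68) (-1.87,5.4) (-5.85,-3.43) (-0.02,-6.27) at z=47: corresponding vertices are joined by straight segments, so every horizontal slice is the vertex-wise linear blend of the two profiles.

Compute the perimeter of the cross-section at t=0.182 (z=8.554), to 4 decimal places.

Cross-section at t=0.182: each vertex is (1-t)·p0[i] + t·p1[i].
  v1: (1-0.182)·(3.2,1.07) + 0.182·(3.02,1.68) = (3.1672,1.1810)
  v2: (1-0.182)·(-0.69,1.93) + 0.182·(-1.87,5.4) = (-0.9048,2.5615)
  v3: (1-0.182)·(-2.68,-1.9) + 0.182·(-5.85,-3.43) = (-3.2569,-2.1785)
  v4: (1-0.182)·(0.07,-4.02) + 0.182·(-0.02,-6.27) = (0.0536,-4.4295)
Perimeter = Σ |v_{i+1} − v_i|:
  edge 1→2: √(-4.0720² + 1.3805²) = 4.2997 (running 4.2997)
  edge 2→3: √(-2.3522² + -4.7400²) = 5.2915 (running 9.5912)
  edge 3→4: √(3.3106² + -2.2510²) = 4.0034 (running 13.5946)
  edge 4→1: √(3.1136² + 5.6105²) = 6.4166 (running 20.0111)
Perimeter = 20.0111

Perimeter at t=0.182: 20.0111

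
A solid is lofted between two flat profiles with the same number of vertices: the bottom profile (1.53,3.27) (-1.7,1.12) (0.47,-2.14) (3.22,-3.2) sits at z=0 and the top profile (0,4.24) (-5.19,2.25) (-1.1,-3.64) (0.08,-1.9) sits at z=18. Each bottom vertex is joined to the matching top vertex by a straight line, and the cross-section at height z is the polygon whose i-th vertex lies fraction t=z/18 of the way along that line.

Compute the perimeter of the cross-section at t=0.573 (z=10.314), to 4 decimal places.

Cross-section at t=0.573: each vertex is (1-t)·p0[i] + t·p1[i].
  v1: (1-0.573)·(1.53,3.27) + 0.573·(0,4.24) = (0.6533,3.8258)
  v2: (1-0.573)·(-1.7,1.12) + 0.573·(-5.19,2.25) = (-3.6998,1.7675)
  v3: (1-0.573)·(0.47,-2.14) + 0.573·(-1.1,-3.64) = (-0.4296,-2.9995)
  v4: (1-0.573)·(3.22,-3.2) + 0.573·(0.08,-1.9) = (1.4208,-2.4551)
Perimeter = Σ |v_{i+1} − v_i|:
  edge 1→2: √(-4.3531² + -2.0583²) = 4.8152 (running 4.8152)
  edge 2→3: √(3.2702² + -4.7670²) = 5.7808 (running 10.5960)
  edge 3→4: √(1.8504² + 0.5444²) = 1.9288 (running 12.5248)
  edge 4→1: √(-0.7675² + 6.2809²) = 6.3276 (running 18.8525)
Perimeter = 18.8525

Perimeter at t=0.573: 18.8525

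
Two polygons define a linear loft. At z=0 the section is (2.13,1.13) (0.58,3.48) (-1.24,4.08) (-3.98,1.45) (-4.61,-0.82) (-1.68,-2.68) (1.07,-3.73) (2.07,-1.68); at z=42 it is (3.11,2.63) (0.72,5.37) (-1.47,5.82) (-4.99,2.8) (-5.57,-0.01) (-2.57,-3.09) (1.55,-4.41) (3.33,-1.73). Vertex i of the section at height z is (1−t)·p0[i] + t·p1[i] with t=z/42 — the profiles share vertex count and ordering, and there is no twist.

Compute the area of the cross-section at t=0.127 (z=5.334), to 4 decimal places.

Area at t=0.127: 38.0225

Cross-section at t=0.127: each vertex is (1-t)·p0[i] + t·p1[i].
  v1: (1-0.127)·(2.13,1.13) + 0.127·(3.11,2.63) = (2.2545,1.3205)
  v2: (1-0.127)·(0.58,3.48) + 0.127·(0.72,5.37) = (0.5978,3.7200)
  v3: (1-0.127)·(-1.24,4.08) + 0.127·(-1.47,5.82) = (-1.2692,4.3010)
  v4: (1-0.127)·(-3.98,1.45) + 0.127·(-4.99,2.8) = (-4.1083,1.6214)
  v5: (1-0.127)·(-4.61,-0.82) + 0.127·(-5.57,-0.01) = (-4.7319,-0.7171)
  v6: (1-0.127)·(-1.68,-2.68) + 0.127·(-2.57,-3.09) = (-1.7930,-2.7321)
  v7: (1-0.127)·(1.07,-3.73) + 0.127·(1.55,-4.41) = (1.1310,-3.8164)
  v8: (1-0.127)·(2.07,-1.68) + 0.127·(3.33,-1.73) = (2.2300,-1.6864)
Shoelace sum Σ(x_i·y_{i+1} − x_{i+1}·y_i):
  i=1: 2.2545·3.7200 − 0.5978·1.3205 = +7.5973 (running +7.5973)
  i=2: 0.5978·4.3010 − -1.2692·3.7200 = +7.2925 (running +14.8898)
  i=3: -1.2692·1.6214 − -4.1083·4.3010 = +15.6116 (running +30.5015)
  i=4: -4.1083·-0.7171 − -4.7319·1.6214 = +10.6187 (running +41.1202)
  i=5: -4.7319·-2.7321 − -1.7930·-0.7171 = +11.6421 (running +52.7623)
  i=6: -1.7930·-3.8164 − 1.1310·-2.7321 = +9.9327 (running +62.6950)
  i=7: 1.1310·-1.6864 − 2.2300·-3.8164 = +6.6034 (running +69.2984)
  i=8: 2.2300·1.3205 − 2.2545·-1.6864 = +6.7466 (running +76.0449)
Area = |Σ|/2 = |76.0449|/2 = 38.0225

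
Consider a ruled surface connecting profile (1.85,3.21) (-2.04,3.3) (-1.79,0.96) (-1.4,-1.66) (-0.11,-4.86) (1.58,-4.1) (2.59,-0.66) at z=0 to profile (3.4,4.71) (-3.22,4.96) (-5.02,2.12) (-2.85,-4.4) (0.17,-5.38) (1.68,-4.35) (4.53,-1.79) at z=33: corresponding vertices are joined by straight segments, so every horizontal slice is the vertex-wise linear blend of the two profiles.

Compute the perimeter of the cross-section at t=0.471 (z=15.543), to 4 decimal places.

Cross-section at t=0.471: each vertex is (1-t)·p0[i] + t·p1[i].
  v1: (1-0.471)·(1.85,3.21) + 0.471·(3.4,4.71) = (2.5800,3.9165)
  v2: (1-0.471)·(-2.04,3.3) + 0.471·(-3.22,4.96) = (-2.5958,4.0819)
  v3: (1-0.471)·(-1.79,0.96) + 0.471·(-5.02,2.12) = (-3.3113,1.5064)
  v4: (1-0.471)·(-1.4,-1.66) + 0.471·(-2.85,-4.4) = (-2.0829,-2.9505)
  v5: (1-0.471)·(-0.11,-4.86) + 0.471·(0.17,-5.38) = (0.0219,-5.1049)
  v6: (1-0.471)·(1.58,-4.1) + 0.471·(1.68,-4.35) = (1.6271,-4.2177)
  v7: (1-0.471)·(2.59,-0.66) + 0.471·(4.53,-1.79) = (3.5037,-1.1922)
Perimeter = Σ |v_{i+1} − v_i|:
  edge 1→2: √(-5.1758² + 0.1654²) = 5.1785 (running 5.1785)
  edge 2→3: √(-0.7155² + -2.5755²) = 2.6731 (running 7.8515)
  edge 3→4: √(1.2284² + -4.4569²) = 4.6231 (running 12.4746)
  edge 4→5: √(2.1048² + -2.1544²) = 3.0119 (running 15.4865)
  edge 5→6: √(1.6052² + 0.8872²) = 1.8341 (running 17.3206)
  edge 6→7: √(1.8766² + 3.0255²) = 3.5603 (running 20.8809)
  edge 7→1: √(-0.9237² + 5.1087²) = 5.1916 (running 26.0724)
Perimeter = 26.0724

Perimeter at t=0.471: 26.0724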